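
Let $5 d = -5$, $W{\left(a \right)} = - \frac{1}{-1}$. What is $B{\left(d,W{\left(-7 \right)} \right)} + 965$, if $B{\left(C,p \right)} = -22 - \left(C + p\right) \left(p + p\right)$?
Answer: $943$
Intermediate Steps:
$W{\left(a \right)} = 1$ ($W{\left(a \right)} = \left(-1\right) \left(-1\right) = 1$)
$d = -1$ ($d = \frac{1}{5} \left(-5\right) = -1$)
$B{\left(C,p \right)} = -22 - 2 p \left(C + p\right)$ ($B{\left(C,p \right)} = -22 - \left(C + p\right) 2 p = -22 - 2 p \left(C + p\right)$)
$B{\left(d,W{\left(-7 \right)} \right)} + 965 = \left(-22 - 2 \cdot 1^{2} - \left(-2\right) 1\right) + 965 = \left(-22 - 2 + 2\right) + 965 = -22 + 965 = 943$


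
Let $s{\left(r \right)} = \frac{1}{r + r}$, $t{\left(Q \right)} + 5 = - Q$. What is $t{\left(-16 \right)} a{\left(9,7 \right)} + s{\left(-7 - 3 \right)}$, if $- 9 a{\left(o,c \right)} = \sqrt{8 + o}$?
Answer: $- \frac{1}{20} - \frac{11 \sqrt{17}}{9} \approx -5.0893$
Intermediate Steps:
$t{\left(Q \right)} = -5 - Q$
$a{\left(o,c \right)} = - \frac{\sqrt{8 + o}}{9}$
$s{\left(r \right)} = \frac{1}{2 r}$
$t{\left(-16 \right)} a{\left(9,7 \right)} + s{\left(-7 - 3 \right)} = \left(-5 - -16\right) \left(- \frac{\sqrt{8 + 9}}{9}\right) + \frac{1}{2 \left(-7 - 3\right)} = \left(-5 + 16\right) \left(- \frac{\sqrt{17}}{9}\right) + \frac{1}{2 \left(-7 - 3\right)} = 11 \left(- \frac{\sqrt{17}}{9}\right) + \frac{1}{2 \left(-10\right)} = - \frac{11 \sqrt{17}}{9} + \frac{1}{2} \left(- \frac{1}{10}\right) = - \frac{11 \sqrt{17}}{9} - \frac{1}{20} = - \frac{1}{20} - \frac{11 \sqrt{17}}{9}$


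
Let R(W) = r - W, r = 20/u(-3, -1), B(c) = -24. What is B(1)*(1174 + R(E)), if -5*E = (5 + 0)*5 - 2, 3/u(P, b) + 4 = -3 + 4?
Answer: -139032/5 ≈ -27806.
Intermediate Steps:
u(P, b) = -1 (u(P, b) = 3/(-4 + (-3 + 4)) = 3/(-4 + 1) = 3/(-3) = 3*(-⅓) = -1)
E = -23/5 (E = -((5 + 0)*5 - 2)/5 = -(5*5 - 2)/5 = -(25 - 2)/5 = -⅕*23 = -23/5 ≈ -4.6000)
r = -20 (r = 20/(-1) = 20*(-1) = -20)
R(W) = -20 - W
B(1)*(1174 + R(E)) = -24*(1174 + (-20 - 1*(-23/5))) = -24*(1174 + (-20 + 23/5)) = -24*(1174 - 77/5) = -24*5793/5 = -139032/5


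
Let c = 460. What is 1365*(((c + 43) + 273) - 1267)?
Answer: -670215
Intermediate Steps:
1365*(((c + 43) + 273) - 1267) = 1365*(((460 + 43) + 273) - 1267) = 1365*((503 + 273) - 1267) = 1365*(776 - 1267) = 1365*(-491) = -670215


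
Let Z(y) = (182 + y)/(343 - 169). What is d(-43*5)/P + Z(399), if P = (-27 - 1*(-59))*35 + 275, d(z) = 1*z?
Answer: 51539/16182 ≈ 3.1850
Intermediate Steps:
d(z) = z
Z(y) = 91/87 + y/174 (Z(y) = (182 + y)/174 = (182 + y)*(1/174) = 91/87 + y/174)
P = 1395 (P = (-27 + 59)*35 + 275 = 32*35 + 275 = 1120 + 275 = 1395)
d(-43*5)/P + Z(399) = -43*5/1395 + (91/87 + (1/174)*399) = -215*1/1395 + (91/87 + 133/58) = -43/279 + 581/174 = 51539/16182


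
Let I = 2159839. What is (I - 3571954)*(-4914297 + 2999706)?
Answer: 2703622669965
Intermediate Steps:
(I - 3571954)*(-4914297 + 2999706) = (2159839 - 3571954)*(-4914297 + 2999706) = -1412115*(-1914591) = 2703622669965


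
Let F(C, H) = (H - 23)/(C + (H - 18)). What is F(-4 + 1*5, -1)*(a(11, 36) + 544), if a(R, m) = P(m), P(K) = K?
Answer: 2320/3 ≈ 773.33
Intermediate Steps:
a(R, m) = m
F(C, H) = (-23 + H)/(-18 + C + H) (F(C, H) = (-23 + H)/(C + (-18 + H)) = (-23 + H)/(-18 + C + H))
F(-4 + 1*5, -1)*(a(11, 36) + 544) = ((-23 - 1)/(-18 + (-4 + 1*5) - 1))*(36 + 544) = (-24/(-18 + (-4 + 5) - 1))*580 = (-24/(-18 + 1 - 1))*580 = (-24/(-18))*580 = -1/18*(-24)*580 = (4/3)*580 = 2320/3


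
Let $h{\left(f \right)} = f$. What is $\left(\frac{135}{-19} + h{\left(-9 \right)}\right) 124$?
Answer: $- \frac{37944}{19} \approx -1997.1$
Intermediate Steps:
$\left(\frac{135}{-19} + h{\left(-9 \right)}\right) 124 = \left(\frac{135}{-19} - 9\right) 124 = \left(135 \left(- \frac{1}{19}\right) - 9\right) 124 = \left(- \frac{135}{19} - 9\right) 124 = \left(- \frac{306}{19}\right) 124 = - \frac{37944}{19}$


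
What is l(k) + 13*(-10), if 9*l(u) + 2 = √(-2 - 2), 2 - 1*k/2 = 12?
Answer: -1172/9 + 2*I/9 ≈ -130.22 + 0.22222*I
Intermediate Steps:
k = -20 (k = 4 - 2*12 = 4 - 24 = -20)
l(u) = -2/9 + 2*I/9 (l(u) = -2/9 + √(-2 - 2)/9 = -2/9 + √(-4)/9 = -2/9 + (2*I)/9 = -2/9 + 2*I/9)
l(k) + 13*(-10) = (-2/9 + 2*I/9) + 13*(-10) = (-2/9 + 2*I/9) - 130 = -1172/9 + 2*I/9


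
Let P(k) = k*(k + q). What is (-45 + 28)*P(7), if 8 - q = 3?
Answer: -1428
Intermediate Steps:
q = 5 (q = 8 - 1*3 = 8 - 3 = 5)
P(k) = k*(5 + k) (P(k) = k*(k + 5) = k*(5 + k))
(-45 + 28)*P(7) = (-45 + 28)*(7*(5 + 7)) = -119*12 = -17*84 = -1428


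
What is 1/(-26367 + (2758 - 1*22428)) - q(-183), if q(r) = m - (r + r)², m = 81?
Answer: 6163203374/46037 ≈ 1.3388e+5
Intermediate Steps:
q(r) = 81 - 4*r² (q(r) = 81 - (r + r)² = 81 - (2*r)² = 81 - 4*r²)
1/(-26367 + (2758 - 1*22428)) - q(-183) = 1/(-26367 + (2758 - 1*22428)) - (81 - 4*(-183)²) = 1/(-26367 + (2758 - 22428)) - (81 - 4*33489) = 1/(-26367 - 19670) - (81 - 133956) = 1/(-46037) - 1*(-133875) = -1/46037 + 133875 = 6163203374/46037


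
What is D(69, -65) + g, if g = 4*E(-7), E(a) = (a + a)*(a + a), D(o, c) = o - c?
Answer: 918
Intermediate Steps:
E(a) = 4*a**2 (E(a) = (2*a)*(2*a) = 4*a**2)
g = 784 (g = 4*(4*(-7)**2) = 4*(4*49) = 4*196 = 784)
D(69, -65) + g = (69 - 1*(-65)) + 784 = (69 + 65) + 784 = 134 + 784 = 918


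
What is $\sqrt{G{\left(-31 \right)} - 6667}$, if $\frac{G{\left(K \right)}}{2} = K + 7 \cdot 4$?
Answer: $i \sqrt{6673} \approx 81.688 i$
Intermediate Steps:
$G{\left(K \right)} = 56 + 2 K$ ($G{\left(K \right)} = 2 \left(K + 7 \cdot 4\right) = 2 \left(K + 28\right) = 2 \left(28 + K\right) = 56 + 2 K$)
$\sqrt{G{\left(-31 \right)} - 6667} = \sqrt{\left(56 + 2 \left(-31\right)\right) - 6667} = \sqrt{\left(56 - 62\right) - 6667} = \sqrt{-6 - 6667} = \sqrt{-6673} = i \sqrt{6673}$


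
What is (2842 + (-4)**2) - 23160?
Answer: -20302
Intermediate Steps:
(2842 + (-4)**2) - 23160 = (2842 + 16) - 23160 = 2858 - 23160 = -20302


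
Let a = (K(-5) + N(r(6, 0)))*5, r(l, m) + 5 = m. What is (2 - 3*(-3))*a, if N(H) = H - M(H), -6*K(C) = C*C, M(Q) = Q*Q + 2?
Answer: -11935/6 ≈ -1989.2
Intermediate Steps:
r(l, m) = -5 + m
M(Q) = 2 + Q² (M(Q) = Q² + 2 = 2 + Q²)
K(C) = -C²/6 (K(C) = -C*C/6 = -C²/6)
N(H) = -2 + H - H² (N(H) = H - (2 + H²) = H + (-2 - H²) = -2 + H - H²)
a = -1085/6 (a = (-⅙*(-5)² + (-2 + (-5 + 0) - (-5 + 0)²))*5 = (-⅙*25 + (-2 - 5 - 1*(-5)²))*5 = (-25/6 + (-2 - 5 - 1*25))*5 = (-25/6 + (-2 - 5 - 25))*5 = (-25/6 - 32)*5 = -217/6*5 = -1085/6 ≈ -180.83)
(2 - 3*(-3))*a = (2 - 3*(-3))*(-1085/6) = (2 + 9)*(-1085/6) = 11*(-1085/6) = -11935/6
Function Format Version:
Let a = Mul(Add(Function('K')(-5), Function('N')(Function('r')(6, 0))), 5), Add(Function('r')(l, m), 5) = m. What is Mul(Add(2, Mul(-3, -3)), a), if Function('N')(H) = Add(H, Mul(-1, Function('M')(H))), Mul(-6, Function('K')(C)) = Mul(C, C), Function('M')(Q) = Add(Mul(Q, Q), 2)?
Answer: Rational(-11935, 6) ≈ -1989.2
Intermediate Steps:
Function('r')(l, m) = Add(-5, m)
Function('M')(Q) = Add(2, Pow(Q, 2)) (Function('M')(Q) = Add(Pow(Q, 2), 2) = Add(2, Pow(Q, 2)))
Function('K')(C) = Mul(Rational(-1, 6), Pow(C, 2)) (Function('K')(C) = Mul(Rational(-1, 6), Mul(C, C)) = Mul(Rational(-1, 6), Pow(C, 2)))
Function('N')(H) = Add(-2, H, Mul(-1, Pow(H, 2))) (Function('N')(H) = Add(H, Mul(-1, Add(2, Pow(H, 2)))) = Add(H, Add(-2, Mul(-1, Pow(H, 2)))) = Add(-2, H, Mul(-1, Pow(H, 2))))
a = Rational(-1085, 6) (a = Mul(Add(Mul(Rational(-1, 6), Pow(-5, 2)), Add(-2, Add(-5, 0), Mul(-1, Pow(Add(-5, 0), 2)))), 5) = Mul(Add(Mul(Rational(-1, 6), 25), Add(-2, -5, Mul(-1, Pow(-5, 2)))), 5) = Mul(Add(Rational(-25, 6), Add(-2, -5, Mul(-1, 25))), 5) = Mul(Add(Rational(-25, 6), Add(-2, -5, -25)), 5) = Mul(Add(Rational(-25, 6), -32), 5) = Mul(Rational(-217, 6), 5) = Rational(-1085, 6) ≈ -180.83)
Mul(Add(2, Mul(-3, -3)), a) = Mul(Add(2, Mul(-3, -3)), Rational(-1085, 6)) = Mul(Add(2, 9), Rational(-1085, 6)) = Mul(11, Rational(-1085, 6)) = Rational(-11935, 6)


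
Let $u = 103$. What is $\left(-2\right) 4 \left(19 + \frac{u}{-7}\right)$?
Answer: $- \frac{240}{7} \approx -34.286$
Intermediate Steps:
$\left(-2\right) 4 \left(19 + \frac{u}{-7}\right) = \left(-2\right) 4 \left(19 + \frac{103}{-7}\right) = - 8 \left(19 + 103 \left(- \frac{1}{7}\right)\right) = - 8 \left(19 - \frac{103}{7}\right) = \left(-8\right) \frac{30}{7} = - \frac{240}{7}$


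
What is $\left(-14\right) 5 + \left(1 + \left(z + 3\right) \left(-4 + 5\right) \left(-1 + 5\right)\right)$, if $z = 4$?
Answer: $-41$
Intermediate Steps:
$\left(-14\right) 5 + \left(1 + \left(z + 3\right) \left(-4 + 5\right) \left(-1 + 5\right)\right) = \left(-14\right) 5 + \left(1 + \left(4 + 3\right) \left(-4 + 5\right) \left(-1 + 5\right)\right) = -70 + \left(1 + 7 \cdot 1 \cdot 4\right) = -70 + \left(1 + 7 \cdot 4\right) = -70 + \left(1 + 28\right) = -70 + 29 = -41$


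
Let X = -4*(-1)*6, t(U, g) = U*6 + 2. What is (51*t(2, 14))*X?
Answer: 17136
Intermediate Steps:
t(U, g) = 2 + 6*U (t(U, g) = 6*U + 2 = 2 + 6*U)
X = 24 (X = 4*6 = 24)
(51*t(2, 14))*X = (51*(2 + 6*2))*24 = (51*(2 + 12))*24 = (51*14)*24 = 714*24 = 17136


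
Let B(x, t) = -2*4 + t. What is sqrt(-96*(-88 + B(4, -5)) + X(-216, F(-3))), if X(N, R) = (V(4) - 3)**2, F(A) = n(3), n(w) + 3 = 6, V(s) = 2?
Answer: sqrt(9697) ≈ 98.473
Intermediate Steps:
B(x, t) = -8 + t
n(w) = 3 (n(w) = -3 + 6 = 3)
F(A) = 3
X(N, R) = 1 (X(N, R) = (2 - 3)**2 = (-1)**2 = 1)
sqrt(-96*(-88 + B(4, -5)) + X(-216, F(-3))) = sqrt(-96*(-88 + (-8 - 5)) + 1) = sqrt(-96*(-88 - 13) + 1) = sqrt(-96*(-101) + 1) = sqrt(9696 + 1) = sqrt(9697)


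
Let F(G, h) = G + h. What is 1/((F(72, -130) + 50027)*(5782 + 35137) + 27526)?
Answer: 1/2044709037 ≈ 4.8907e-10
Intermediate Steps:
1/((F(72, -130) + 50027)*(5782 + 35137) + 27526) = 1/(((72 - 130) + 50027)*(5782 + 35137) + 27526) = 1/((-58 + 50027)*40919 + 27526) = 1/(49969*40919 + 27526) = 1/(2044681511 + 27526) = 1/2044709037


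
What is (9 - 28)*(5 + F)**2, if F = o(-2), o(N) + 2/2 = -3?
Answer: -19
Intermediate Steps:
o(N) = -4 (o(N) = -1 - 3 = -4)
F = -4
(9 - 28)*(5 + F)**2 = (9 - 28)*(5 - 4)**2 = -19*1**2 = -19*1 = -19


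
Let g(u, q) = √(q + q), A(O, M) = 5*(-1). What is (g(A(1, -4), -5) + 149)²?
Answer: (149 + I*√10)² ≈ 22191.0 + 942.36*I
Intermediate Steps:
A(O, M) = -5
g(u, q) = √2*√q (g(u, q) = √(2*q) = √2*√q)
(g(A(1, -4), -5) + 149)² = (√2*√(-5) + 149)² = (√2*(I*√5) + 149)² = (I*√10 + 149)² = (149 + I*√10)²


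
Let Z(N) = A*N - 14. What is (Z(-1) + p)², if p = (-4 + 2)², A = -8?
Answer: 4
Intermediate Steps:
p = 4 (p = (-2)² = 4)
Z(N) = -14 - 8*N (Z(N) = -8*N - 14 = -14 - 8*N)
(Z(-1) + p)² = ((-14 - 8*(-1)) + 4)² = ((-14 + 8) + 4)² = (-6 + 4)² = (-2)² = 4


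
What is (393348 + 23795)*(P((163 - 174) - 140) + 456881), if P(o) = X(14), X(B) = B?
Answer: 190590550985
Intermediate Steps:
P(o) = 14
(393348 + 23795)*(P((163 - 174) - 140) + 456881) = (393348 + 23795)*(14 + 456881) = 417143*456895 = 190590550985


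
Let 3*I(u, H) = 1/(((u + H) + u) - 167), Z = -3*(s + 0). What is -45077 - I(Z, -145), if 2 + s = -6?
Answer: -35700983/792 ≈ -45077.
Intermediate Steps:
s = -8 (s = -2 - 6 = -8)
Z = 24 (Z = -3*(-8 + 0) = -3*(-8) = 24)
I(u, H) = 1/(3*(-167 + H + 2*u)) (I(u, H) = 1/(3*(((u + H) + u) - 167)) = 1/(3*(((H + u) + u) - 167)) = 1/(3*((H + 2*u) - 167)) = 1/(3*(-167 + H + 2*u)))
-45077 - I(Z, -145) = -45077 - 1/(3*(-167 - 145 + 2*24)) = -45077 - 1/(3*(-167 - 145 + 48)) = -45077 - 1/(3*(-264)) = -45077 - (-1)/(3*264) = -45077 - 1*(-1/792) = -45077 + 1/792 = -35700983/792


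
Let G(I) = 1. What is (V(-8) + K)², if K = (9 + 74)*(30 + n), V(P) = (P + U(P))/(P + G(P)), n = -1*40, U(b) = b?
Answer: 33570436/49 ≈ 6.8511e+5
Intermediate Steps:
n = -40
V(P) = 2*P/(1 + P) (V(P) = (P + P)/(P + 1) = (2*P)/(1 + P) = 2*P/(1 + P))
K = -830 (K = (9 + 74)*(30 - 40) = 83*(-10) = -830)
(V(-8) + K)² = (2*(-8)/(1 - 8) - 830)² = (2*(-8)/(-7) - 830)² = (2*(-8)*(-⅐) - 830)² = (16/7 - 830)² = (-5794/7)² = 33570436/49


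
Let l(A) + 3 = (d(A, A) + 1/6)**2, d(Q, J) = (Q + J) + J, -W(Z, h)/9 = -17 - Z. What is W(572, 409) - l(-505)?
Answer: -82418977/36 ≈ -2.2894e+6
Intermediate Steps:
W(Z, h) = 153 + 9*Z (W(Z, h) = -9*(-17 - Z) = 153 + 9*Z)
d(Q, J) = Q + 2*J (d(Q, J) = (J + Q) + J = Q + 2*J)
l(A) = -3 + (1/6 + 3*A)**2 (l(A) = -3 + ((A + 2*A) + 1/6)**2 = -3 + (3*A + 1/6)**2 = -3 + (1/6 + 3*A)**2)
W(572, 409) - l(-505) = (153 + 9*572) - (-3 + (1 + 18*(-505))**2/36) = (153 + 5148) - (-3 + (1 - 9090)**2/36) = 5301 - (-3 + (1/36)*(-9089)**2) = 5301 - (-3 + (1/36)*82609921) = 5301 - (-3 + 82609921/36) = 5301 - 1*82609813/36 = 5301 - 82609813/36 = -82418977/36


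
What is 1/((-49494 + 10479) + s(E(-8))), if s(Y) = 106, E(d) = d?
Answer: -1/38909 ≈ -2.5701e-5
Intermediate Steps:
1/((-49494 + 10479) + s(E(-8))) = 1/((-49494 + 10479) + 106) = 1/(-39015 + 106) = 1/(-38909) = -1/38909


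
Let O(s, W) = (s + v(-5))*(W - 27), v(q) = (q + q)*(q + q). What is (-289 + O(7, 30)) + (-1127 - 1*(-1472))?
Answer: 377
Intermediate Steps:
v(q) = 4*q**2 (v(q) = (2*q)*(2*q) = 4*q**2)
O(s, W) = (-27 + W)*(100 + s) (O(s, W) = (s + 4*(-5)**2)*(W - 27) = (s + 4*25)*(-27 + W) = (s + 100)*(-27 + W) = (100 + s)*(-27 + W) = (-27 + W)*(100 + s))
(-289 + O(7, 30)) + (-1127 - 1*(-1472)) = (-289 + (-2700 - 27*7 + 100*30 + 30*7)) + (-1127 - 1*(-1472)) = (-289 + (-2700 - 189 + 3000 + 210)) + (-1127 + 1472) = (-289 + 321) + 345 = 32 + 345 = 377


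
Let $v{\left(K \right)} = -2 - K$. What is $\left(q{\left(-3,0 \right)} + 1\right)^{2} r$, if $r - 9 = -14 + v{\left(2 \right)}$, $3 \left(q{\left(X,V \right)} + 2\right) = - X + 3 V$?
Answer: $0$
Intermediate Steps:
$q{\left(X,V \right)} = -2 + V - \frac{X}{3}$ ($q{\left(X,V \right)} = -2 + \frac{- X + 3 V}{3} = -2 + \left(V - \frac{X}{3}\right) = -2 + V - \frac{X}{3}$)
$r = -9$ ($r = 9 - 18 = -9$)
$\left(q{\left(-3,0 \right)} + 1\right)^{2} r = \left(\left(-2 + 0 - -1\right) + 1\right)^{2} \left(-9\right) = \left(\left(-2 + 0 + 1\right) + 1\right)^{2} \left(-9\right) = \left(-1 + 1\right)^{2} \left(-9\right) = 0^{2} \left(-9\right) = 0 \left(-9\right) = 0$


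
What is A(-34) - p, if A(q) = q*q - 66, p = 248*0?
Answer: 1090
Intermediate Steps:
p = 0
A(q) = -66 + q**2 (A(q) = q**2 - 66 = -66 + q**2)
A(-34) - p = (-66 + (-34)**2) - 1*0 = (-66 + 1156) + 0 = 1090 + 0 = 1090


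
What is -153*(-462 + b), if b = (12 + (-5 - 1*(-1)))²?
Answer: 60894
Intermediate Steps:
b = 64 (b = (12 + (-5 + 1))² = (12 - 4)² = 8² = 64)
-153*(-462 + b) = -153*(-462 + 64) = -153*(-398) = 60894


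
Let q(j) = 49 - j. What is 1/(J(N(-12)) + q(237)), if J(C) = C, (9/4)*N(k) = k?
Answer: -3/580 ≈ -0.0051724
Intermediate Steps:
N(k) = 4*k/9
1/(J(N(-12)) + q(237)) = 1/((4/9)*(-12) + (49 - 1*237)) = 1/(-16/3 + (49 - 237)) = 1/(-16/3 - 188) = 1/(-580/3) = -3/580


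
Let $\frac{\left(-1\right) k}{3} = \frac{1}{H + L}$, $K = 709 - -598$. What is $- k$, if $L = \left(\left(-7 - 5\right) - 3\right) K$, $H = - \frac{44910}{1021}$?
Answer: $- \frac{1021}{6687205} \approx -0.00015268$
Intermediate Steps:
$K = 1307$ ($K = 709 + 598 = 1307$)
$H = - \frac{44910}{1021}$ ($H = \left(-44910\right) \frac{1}{1021} = - \frac{44910}{1021} \approx -43.986$)
$L = -19605$ ($L = \left(\left(-7 - 5\right) - 3\right) 1307 = \left(-12 - 3\right) 1307 = \left(-15\right) 1307 = -19605$)
$k = \frac{1021}{6687205}$ ($k = - \frac{3}{- \frac{44910}{1021} - 19605} = - \frac{3}{- \frac{20061615}{1021}} = \left(-3\right) \left(- \frac{1021}{20061615}\right) = \frac{1021}{6687205} \approx 0.00015268$)
$- k = \left(-1\right) \frac{1021}{6687205} = - \frac{1021}{6687205}$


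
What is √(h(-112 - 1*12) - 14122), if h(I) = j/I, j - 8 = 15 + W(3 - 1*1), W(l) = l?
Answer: I*√54285743/62 ≈ 118.84*I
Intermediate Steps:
j = 25 (j = 8 + (15 + (3 - 1*1)) = 8 + (15 + (3 - 1)) = 8 + (15 + 2) = 8 + 17 = 25)
h(I) = 25/I
√(h(-112 - 1*12) - 14122) = √(25/(-112 - 1*12) - 14122) = √(25/(-112 - 12) - 14122) = √(25/(-124) - 14122) = √(25*(-1/124) - 14122) = √(-25/124 - 14122) = √(-1751153/124) = I*√54285743/62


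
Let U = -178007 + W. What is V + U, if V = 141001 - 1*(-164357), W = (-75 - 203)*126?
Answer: 92323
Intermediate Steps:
W = -35028 (W = -278*126 = -35028)
U = -213035 (U = -178007 - 35028 = -213035)
V = 305358 (V = 141001 + 164357 = 305358)
V + U = 305358 - 213035 = 92323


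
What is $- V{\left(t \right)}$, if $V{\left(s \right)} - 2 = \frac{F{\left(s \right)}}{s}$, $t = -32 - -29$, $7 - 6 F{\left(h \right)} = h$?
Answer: $- \frac{13}{9} \approx -1.4444$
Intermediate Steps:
$F{\left(h \right)} = \frac{7}{6} - \frac{h}{6}$
$t = -3$ ($t = -32 + 29 = -3$)
$V{\left(s \right)} = 2 + \frac{\frac{7}{6} - \frac{s}{6}}{s}$
$- V{\left(t \right)} = - \frac{7 + 11 \left(-3\right)}{6 \left(-3\right)} = - \frac{\left(-1\right) \left(7 - 33\right)}{6 \cdot 3} = - \frac{\left(-1\right) \left(-26\right)}{6 \cdot 3} = \left(-1\right) \frac{13}{9} = - \frac{13}{9}$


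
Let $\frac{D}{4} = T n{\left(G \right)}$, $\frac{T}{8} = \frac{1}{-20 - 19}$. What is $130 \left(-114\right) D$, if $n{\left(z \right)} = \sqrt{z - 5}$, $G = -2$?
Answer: $12160 i \sqrt{7} \approx 32172.0 i$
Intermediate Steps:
$n{\left(z \right)} = \sqrt{-5 + z}$
$T = - \frac{8}{39}$ ($T = \frac{8}{-20 - 19} = \frac{8}{-39} = 8 \left(- \frac{1}{39}\right) = - \frac{8}{39} \approx -0.20513$)
$D = - \frac{32 i \sqrt{7}}{39}$ ($D = 4 \left(- \frac{8 \sqrt{-5 - 2}}{39}\right) = 4 \left(- \frac{8 \sqrt{-7}}{39}\right) = 4 \left(- \frac{8 i \sqrt{7}}{39}\right) = - \frac{32 i \sqrt{7}}{39} \approx - 2.1709 i$)
$130 \left(-114\right) D = 130 \left(-114\right) \left(- \frac{32 i \sqrt{7}}{39}\right) = - 14820 \left(- \frac{32 i \sqrt{7}}{39}\right) = 12160 i \sqrt{7}$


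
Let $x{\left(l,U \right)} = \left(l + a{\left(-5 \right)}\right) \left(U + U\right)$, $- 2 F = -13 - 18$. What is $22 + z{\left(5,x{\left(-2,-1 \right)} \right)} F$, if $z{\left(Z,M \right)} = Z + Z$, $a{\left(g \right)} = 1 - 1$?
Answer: $177$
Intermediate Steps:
$a{\left(g \right)} = 0$ ($a{\left(g \right)} = 1 - 1 = 0$)
$F = \frac{31}{2}$ ($F = - \frac{-13 - 18}{2} = \left(- \frac{1}{2}\right) \left(-31\right) = \frac{31}{2} \approx 15.5$)
$x{\left(l,U \right)} = 2 U l$ ($x{\left(l,U \right)} = \left(l + 0\right) \left(U + U\right) = l 2 U = 2 U l$)
$z{\left(Z,M \right)} = 2 Z$
$22 + z{\left(5,x{\left(-2,-1 \right)} \right)} F = 22 + 2 \cdot 5 \cdot \frac{31}{2} = 22 + 10 \cdot \frac{31}{2} = 22 + 155 = 177$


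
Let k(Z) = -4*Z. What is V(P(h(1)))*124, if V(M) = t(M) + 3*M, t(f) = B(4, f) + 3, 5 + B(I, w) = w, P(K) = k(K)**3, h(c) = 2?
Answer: -254200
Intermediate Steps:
P(K) = -64*K**3 (P(K) = (-4*K)**3 = -64*K**3)
B(I, w) = -5 + w
t(f) = -2 + f (t(f) = (-5 + f) + 3 = -2 + f)
V(M) = -2 + 4*M (V(M) = (-2 + M) + 3*M = -2 + 4*M)
V(P(h(1)))*124 = (-2 + 4*(-64*2**3))*124 = (-2 + 4*(-64*8))*124 = (-2 + 4*(-512))*124 = (-2 - 2048)*124 = -2050*124 = -254200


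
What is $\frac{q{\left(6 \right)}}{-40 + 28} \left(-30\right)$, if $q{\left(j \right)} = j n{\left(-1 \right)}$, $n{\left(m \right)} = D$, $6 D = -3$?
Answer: $- \frac{15}{2} \approx -7.5$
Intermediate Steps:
$D = - \frac{1}{2}$ ($D = \frac{1}{6} \left(-3\right) = - \frac{1}{2} \approx -0.5$)
$n{\left(m \right)} = - \frac{1}{2}$
$q{\left(j \right)} = - \frac{j}{2}$ ($q{\left(j \right)} = j \left(- \frac{1}{2}\right) = - \frac{j}{2}$)
$\frac{q{\left(6 \right)}}{-40 + 28} \left(-30\right) = \frac{\left(- \frac{1}{2}\right) 6}{-40 + 28} \left(-30\right) = \frac{1}{-12} \left(-3\right) \left(-30\right) = \left(- \frac{1}{12}\right) \left(-3\right) \left(-30\right) = \frac{1}{4} \left(-30\right) = - \frac{15}{2}$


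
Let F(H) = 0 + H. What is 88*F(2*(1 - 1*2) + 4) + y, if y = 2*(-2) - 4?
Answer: 168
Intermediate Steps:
y = -8 (y = -4 - 4 = -8)
F(H) = H
88*F(2*(1 - 1*2) + 4) + y = 88*(2*(1 - 1*2) + 4) - 8 = 88*(2*(1 - 2) + 4) - 8 = 88*(2*(-1) + 4) - 8 = 88*(-2 + 4) - 8 = 88*2 - 8 = 176 - 8 = 168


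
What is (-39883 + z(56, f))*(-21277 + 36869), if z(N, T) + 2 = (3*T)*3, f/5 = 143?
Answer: -521552400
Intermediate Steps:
f = 715 (f = 5*143 = 715)
z(N, T) = -2 + 9*T (z(N, T) = -2 + (3*T)*3 = -2 + 9*T)
(-39883 + z(56, f))*(-21277 + 36869) = (-39883 + (-2 + 9*715))*(-21277 + 36869) = (-39883 + (-2 + 6435))*15592 = (-39883 + 6433)*15592 = -33450*15592 = -521552400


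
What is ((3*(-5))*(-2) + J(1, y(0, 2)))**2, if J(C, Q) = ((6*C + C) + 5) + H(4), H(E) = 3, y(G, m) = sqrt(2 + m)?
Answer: 2025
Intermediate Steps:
J(C, Q) = 8 + 7*C (J(C, Q) = ((6*C + C) + 5) + 3 = (7*C + 5) + 3 = (5 + 7*C) + 3 = 8 + 7*C)
((3*(-5))*(-2) + J(1, y(0, 2)))**2 = ((3*(-5))*(-2) + (8 + 7*1))**2 = (-15*(-2) + (8 + 7))**2 = (30 + 15)**2 = 45**2 = 2025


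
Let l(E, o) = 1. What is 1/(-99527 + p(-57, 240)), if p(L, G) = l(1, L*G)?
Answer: -1/99526 ≈ -1.0048e-5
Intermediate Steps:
p(L, G) = 1
1/(-99527 + p(-57, 240)) = 1/(-99527 + 1) = 1/(-99526) = -1/99526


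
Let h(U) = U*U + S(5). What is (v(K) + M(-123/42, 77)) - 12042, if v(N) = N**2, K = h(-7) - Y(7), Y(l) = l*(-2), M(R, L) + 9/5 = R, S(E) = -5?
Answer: -607791/70 ≈ -8682.7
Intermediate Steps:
M(R, L) = -9/5 + R
Y(l) = -2*l
h(U) = -5 + U**2 (h(U) = U*U - 5 = U**2 - 5 = -5 + U**2)
K = 58 (K = (-5 + (-7)**2) - (-2)*7 = (-5 + 49) - 1*(-14) = 44 + 14 = 58)
(v(K) + M(-123/42, 77)) - 12042 = (58**2 + (-9/5 - 123/42)) - 12042 = (3364 + (-9/5 - 123*1/42)) - 12042 = (3364 + (-9/5 - 41/14)) - 12042 = (3364 - 331/70) - 12042 = 235149/70 - 12042 = -607791/70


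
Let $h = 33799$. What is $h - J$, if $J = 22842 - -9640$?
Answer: $1317$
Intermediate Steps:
$J = 32482$ ($J = 22842 + 9640 = 32482$)
$h - J = 33799 - 32482 = 1317$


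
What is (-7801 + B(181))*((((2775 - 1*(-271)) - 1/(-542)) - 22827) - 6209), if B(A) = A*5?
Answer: 48570524392/271 ≈ 1.7923e+8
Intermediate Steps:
B(A) = 5*A
(-7801 + B(181))*((((2775 - 1*(-271)) - 1/(-542)) - 22827) - 6209) = (-7801 + 5*181)*((((2775 - 1*(-271)) - 1/(-542)) - 22827) - 6209) = (-7801 + 905)*((((2775 + 271) - 1*(-1/542)) - 22827) - 6209) = -6896*(((3046 + 1/542) - 22827) - 6209) = -6896*((1650933/542 - 22827) - 6209) = -6896*(-10721301/542 - 6209) = -6896*(-14086579/542) = 48570524392/271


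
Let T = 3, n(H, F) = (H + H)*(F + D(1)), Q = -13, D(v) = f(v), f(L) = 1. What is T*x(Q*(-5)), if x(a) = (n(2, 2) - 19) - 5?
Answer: -36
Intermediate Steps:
D(v) = 1
n(H, F) = 2*H*(1 + F) (n(H, F) = (H + H)*(F + 1) = (2*H)*(1 + F) = 2*H*(1 + F))
x(a) = -12 (x(a) = (2*2*(1 + 2) - 19) - 5 = (2*2*3 - 19) - 5 = (12 - 19) - 5 = -7 - 5 = -12)
T*x(Q*(-5)) = 3*(-12) = -36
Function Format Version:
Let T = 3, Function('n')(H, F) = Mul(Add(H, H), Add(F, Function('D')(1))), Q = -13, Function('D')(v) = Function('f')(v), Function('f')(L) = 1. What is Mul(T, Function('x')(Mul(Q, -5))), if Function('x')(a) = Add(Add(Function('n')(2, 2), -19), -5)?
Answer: -36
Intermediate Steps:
Function('D')(v) = 1
Function('n')(H, F) = Mul(2, H, Add(1, F)) (Function('n')(H, F) = Mul(Add(H, H), Add(F, 1)) = Mul(Mul(2, H), Add(1, F)) = Mul(2, H, Add(1, F)))
Function('x')(a) = -12 (Function('x')(a) = Add(Add(Mul(2, 2, Add(1, 2)), -19), -5) = Add(Add(Mul(2, 2, 3), -19), -5) = Add(Add(12, -19), -5) = Add(-7, -5) = -12)
Mul(T, Function('x')(Mul(Q, -5))) = Mul(3, -12) = -36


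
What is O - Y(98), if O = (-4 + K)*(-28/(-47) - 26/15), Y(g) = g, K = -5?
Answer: -20624/235 ≈ -87.762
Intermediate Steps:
O = 2406/235 (O = (-4 - 5)*(-28/(-47) - 26/15) = -9*(-28*(-1/47) - 26*1/15) = -9*(28/47 - 26/15) = -9*(-802/705) = 2406/235 ≈ 10.238)
O - Y(98) = 2406/235 - 1*98 = 2406/235 - 98 = -20624/235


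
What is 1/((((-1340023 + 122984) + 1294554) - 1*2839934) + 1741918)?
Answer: -1/1020501 ≈ -9.7991e-7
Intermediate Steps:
1/((((-1340023 + 122984) + 1294554) - 1*2839934) + 1741918) = 1/(((-1217039 + 1294554) - 2839934) + 1741918) = 1/((77515 - 2839934) + 1741918) = 1/(-2762419 + 1741918) = 1/(-1020501) = -1/1020501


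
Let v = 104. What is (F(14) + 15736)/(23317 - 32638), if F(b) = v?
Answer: -5280/3107 ≈ -1.6994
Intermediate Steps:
F(b) = 104
(F(14) + 15736)/(23317 - 32638) = (104 + 15736)/(23317 - 32638) = 15840/(-9321) = 15840*(-1/9321) = -5280/3107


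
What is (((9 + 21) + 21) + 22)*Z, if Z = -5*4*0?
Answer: 0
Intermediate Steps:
Z = 0 (Z = -20*0 = 0)
(((9 + 21) + 21) + 22)*Z = (((9 + 21) + 21) + 22)*0 = ((30 + 21) + 22)*0 = (51 + 22)*0 = 73*0 = 0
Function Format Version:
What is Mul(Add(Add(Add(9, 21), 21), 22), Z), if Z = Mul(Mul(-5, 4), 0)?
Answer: 0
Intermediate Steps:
Z = 0 (Z = Mul(-20, 0) = 0)
Mul(Add(Add(Add(9, 21), 21), 22), Z) = Mul(Add(Add(Add(9, 21), 21), 22), 0) = Mul(Add(Add(30, 21), 22), 0) = Mul(Add(51, 22), 0) = Mul(73, 0) = 0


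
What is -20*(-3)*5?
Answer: 300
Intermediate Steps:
-20*(-3)*5 = 60*5 = 300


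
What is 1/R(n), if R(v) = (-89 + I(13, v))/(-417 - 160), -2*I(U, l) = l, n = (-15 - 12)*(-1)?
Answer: 1154/205 ≈ 5.6293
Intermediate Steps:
n = 27 (n = -27*(-1) = 27)
I(U, l) = -l/2
R(v) = 89/577 + v/1154 (R(v) = (-89 - v/2)/(-417 - 160) = (-89 - v/2)/(-577) = (-89 - v/2)*(-1/577) = 89/577 + v/1154)
1/R(n) = 1/(89/577 + (1/1154)*27) = 1/(89/577 + 27/1154) = 1/(205/1154) = 1154/205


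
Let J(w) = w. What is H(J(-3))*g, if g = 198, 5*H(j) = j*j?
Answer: 1782/5 ≈ 356.40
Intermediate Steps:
H(j) = j²/5 (H(j) = (j*j)/5 = j²/5)
H(J(-3))*g = ((⅕)*(-3)²)*198 = ((⅕)*9)*198 = (9/5)*198 = 1782/5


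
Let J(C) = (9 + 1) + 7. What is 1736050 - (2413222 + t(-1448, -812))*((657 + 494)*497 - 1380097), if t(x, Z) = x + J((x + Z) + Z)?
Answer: 1948849453600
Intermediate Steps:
J(C) = 17 (J(C) = 10 + 7 = 17)
t(x, Z) = 17 + x (t(x, Z) = x + 17 = 17 + x)
1736050 - (2413222 + t(-1448, -812))*((657 + 494)*497 - 1380097) = 1736050 - (2413222 + (17 - 1448))*((657 + 494)*497 - 1380097) = 1736050 - (2413222 - 1431)*(1151*497 - 1380097) = 1736050 - 2411791*(572047 - 1380097) = 1736050 - 2411791*(-808050) = 1736050 - 1*(-1948847717550) = 1736050 + 1948847717550 = 1948849453600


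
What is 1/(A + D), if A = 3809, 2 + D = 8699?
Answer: 1/12506 ≈ 7.9962e-5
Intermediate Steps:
D = 8697 (D = -2 + 8699 = 8697)
1/(A + D) = 1/(3809 + 8697) = 1/12506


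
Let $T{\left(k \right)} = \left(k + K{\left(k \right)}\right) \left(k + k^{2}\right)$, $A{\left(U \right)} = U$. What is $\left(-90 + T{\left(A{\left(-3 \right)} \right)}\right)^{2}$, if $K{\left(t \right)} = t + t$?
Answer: $20736$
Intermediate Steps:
$K{\left(t \right)} = 2 t$
$T{\left(k \right)} = 3 k \left(k + k^{2}\right)$ ($T{\left(k \right)} = \left(k + 2 k\right) \left(k + k^{2}\right) = 3 k \left(k + k^{2}\right)$)
$\left(-90 + T{\left(A{\left(-3 \right)} \right)}\right)^{2} = \left(-90 + 3 \left(-3\right)^{2} \left(1 - 3\right)\right)^{2} = \left(-90 + 3 \cdot 9 \left(-2\right)\right)^{2} = \left(-90 - 54\right)^{2} = \left(-144\right)^{2} = 20736$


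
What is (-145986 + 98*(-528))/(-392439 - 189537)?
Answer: 10985/32332 ≈ 0.33976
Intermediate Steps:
(-145986 + 98*(-528))/(-392439 - 189537) = (-145986 - 51744)/(-581976) = -197730*(-1/581976) = 10985/32332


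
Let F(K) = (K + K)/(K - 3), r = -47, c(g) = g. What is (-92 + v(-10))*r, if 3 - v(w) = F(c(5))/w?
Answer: 8319/2 ≈ 4159.5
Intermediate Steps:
F(K) = 2*K/(-3 + K) (F(K) = (2*K)/(-3 + K) = 2*K/(-3 + K))
v(w) = 3 - 5/w (v(w) = 3 - 2*5/(-3 + 5)/w = 3 - 2*5/2/w = 3 - 2*5*(½)/w = 3 - 5/w)
(-92 + v(-10))*r = (-92 + (3 - 5/(-10)))*(-47) = (-92 + (3 - 5*(-⅒)))*(-47) = (-92 + (3 + ½))*(-47) = (-92 + 7/2)*(-47) = -177/2*(-47) = 8319/2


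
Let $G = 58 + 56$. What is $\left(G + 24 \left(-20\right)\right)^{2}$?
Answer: $133956$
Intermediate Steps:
$G = 114$
$\left(G + 24 \left(-20\right)\right)^{2} = \left(114 + 24 \left(-20\right)\right)^{2} = \left(114 - 480\right)^{2} = \left(-366\right)^{2} = 133956$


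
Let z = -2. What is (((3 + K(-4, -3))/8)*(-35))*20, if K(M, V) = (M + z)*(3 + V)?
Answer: -525/2 ≈ -262.50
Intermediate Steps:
K(M, V) = (-2 + M)*(3 + V) (K(M, V) = (M - 2)*(3 + V) = (-2 + M)*(3 + V))
(((3 + K(-4, -3))/8)*(-35))*20 = (((3 + (-6 - 2*(-3) + 3*(-4) - 4*(-3)))/8)*(-35))*20 = (((3 + (-6 + 6 - 12 + 12))*(⅛))*(-35))*20 = (((3 + 0)*(⅛))*(-35))*20 = ((3*(⅛))*(-35))*20 = ((3/8)*(-35))*20 = -105/8*20 = -525/2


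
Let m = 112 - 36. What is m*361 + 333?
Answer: 27769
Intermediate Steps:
m = 76
m*361 + 333 = 76*361 + 333 = 27436 + 333 = 27769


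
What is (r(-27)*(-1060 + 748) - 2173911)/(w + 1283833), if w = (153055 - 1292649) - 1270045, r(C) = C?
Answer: 2165487/1125806 ≈ 1.9235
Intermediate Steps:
w = -2409639 (w = -1139594 - 1270045 = -2409639)
(r(-27)*(-1060 + 748) - 2173911)/(w + 1283833) = (-27*(-1060 + 748) - 2173911)/(-2409639 + 1283833) = (-27*(-312) - 2173911)/(-1125806) = (8424 - 2173911)*(-1/1125806) = -2165487*(-1/1125806) = 2165487/1125806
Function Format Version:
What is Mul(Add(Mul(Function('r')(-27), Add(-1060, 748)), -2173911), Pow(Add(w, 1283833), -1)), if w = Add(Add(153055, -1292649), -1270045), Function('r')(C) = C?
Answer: Rational(2165487, 1125806) ≈ 1.9235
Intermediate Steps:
w = -2409639 (w = Add(-1139594, -1270045) = -2409639)
Mul(Add(Mul(Function('r')(-27), Add(-1060, 748)), -2173911), Pow(Add(w, 1283833), -1)) = Mul(Add(Mul(-27, Add(-1060, 748)), -2173911), Pow(Add(-2409639, 1283833), -1)) = Mul(Add(Mul(-27, -312), -2173911), Pow(-1125806, -1)) = Mul(Add(8424, -2173911), Rational(-1, 1125806)) = Mul(-2165487, Rational(-1, 1125806)) = Rational(2165487, 1125806)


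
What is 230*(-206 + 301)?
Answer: 21850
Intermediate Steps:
230*(-206 + 301) = 230*95 = 21850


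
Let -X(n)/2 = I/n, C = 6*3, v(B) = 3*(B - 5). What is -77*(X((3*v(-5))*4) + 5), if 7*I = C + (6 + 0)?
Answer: -5797/15 ≈ -386.47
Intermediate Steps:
v(B) = -15 + 3*B (v(B) = 3*(-5 + B) = -15 + 3*B)
C = 18
I = 24/7 (I = (18 + (6 + 0))/7 = (18 + 6)/7 = (⅐)*24 = 24/7 ≈ 3.4286)
X(n) = -48/(7*n)
-77*(X((3*v(-5))*4) + 5) = -77*(-48*1/(12*(-15 + 3*(-5)))/7 + 5) = -77*(-48*1/(12*(-15 - 15))/7 + 5) = -77*(-48/(7*((3*(-30))*4)) + 5) = -77*(-48/(7*((-90*4))) + 5) = -77*(-48/7/(-360) + 5) = -77*(-48/7*(-1/360) + 5) = -77*(2/105 + 5) = -77*527/105 = -5797/15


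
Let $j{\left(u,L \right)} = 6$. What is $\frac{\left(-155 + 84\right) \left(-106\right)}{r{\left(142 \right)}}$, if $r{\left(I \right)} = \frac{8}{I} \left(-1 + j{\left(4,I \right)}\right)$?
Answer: $\frac{267173}{10} \approx 26717.0$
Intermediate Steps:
$r{\left(I \right)} = \frac{40}{I}$ ($r{\left(I \right)} = \frac{8}{I} \left(-1 + 6\right) = \frac{8}{I} 5 = \frac{40}{I}$)
$\frac{\left(-155 + 84\right) \left(-106\right)}{r{\left(142 \right)}} = \frac{\left(-155 + 84\right) \left(-106\right)}{40 \cdot \frac{1}{142}} = \frac{\left(-71\right) \left(-106\right)}{40 \cdot \frac{1}{142}} = \frac{7526}{\frac{20}{71}} = 7526 \cdot \frac{71}{20} = \frac{267173}{10}$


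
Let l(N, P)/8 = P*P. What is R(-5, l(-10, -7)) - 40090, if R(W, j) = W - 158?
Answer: -40253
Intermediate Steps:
l(N, P) = 8*P**2 (l(N, P) = 8*(P*P) = 8*P**2)
R(W, j) = -158 + W
R(-5, l(-10, -7)) - 40090 = (-158 - 5) - 40090 = -163 - 40090 = -40253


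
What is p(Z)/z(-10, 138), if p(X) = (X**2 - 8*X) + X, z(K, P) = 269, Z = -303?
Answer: 93930/269 ≈ 349.18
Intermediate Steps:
p(X) = X**2 - 7*X
p(Z)/z(-10, 138) = -303*(-7 - 303)/269 = -303*(-310)*(1/269) = 93930*(1/269) = 93930/269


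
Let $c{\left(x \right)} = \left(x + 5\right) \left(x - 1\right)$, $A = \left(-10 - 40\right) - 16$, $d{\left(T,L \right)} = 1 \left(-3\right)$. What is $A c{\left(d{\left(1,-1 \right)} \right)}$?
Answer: $528$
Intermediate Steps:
$d{\left(T,L \right)} = -3$
$A = -66$ ($A = -50 - 16 = -66$)
$c{\left(x \right)} = \left(-1 + x\right) \left(5 + x\right)$ ($c{\left(x \right)} = \left(5 + x\right) \left(-1 + x\right) = \left(-1 + x\right) \left(5 + x\right)$)
$A c{\left(d{\left(1,-1 \right)} \right)} = - 66 \left(-5 + \left(-3\right)^{2} + 4 \left(-3\right)\right) = - 66 \left(-5 + 9 - 12\right) = \left(-66\right) \left(-8\right) = 528$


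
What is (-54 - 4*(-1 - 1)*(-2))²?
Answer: 4900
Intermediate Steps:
(-54 - 4*(-1 - 1)*(-2))² = (-54 - 4*(-2)*(-2))² = (-54 + 8*(-2))² = (-54 - 16)² = (-70)² = 4900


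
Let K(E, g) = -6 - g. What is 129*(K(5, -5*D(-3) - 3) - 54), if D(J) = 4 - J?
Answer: -2838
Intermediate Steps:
129*(K(5, -5*D(-3) - 3) - 54) = 129*((-6 - (-5*(4 - 1*(-3)) - 3)) - 54) = 129*((-6 - (-5*(4 + 3) - 3)) - 54) = 129*((-6 - (-5*7 - 3)) - 54) = 129*((-6 - (-35 - 3)) - 54) = 129*((-6 - 1*(-38)) - 54) = 129*((-6 + 38) - 54) = 129*(32 - 54) = 129*(-22) = -2838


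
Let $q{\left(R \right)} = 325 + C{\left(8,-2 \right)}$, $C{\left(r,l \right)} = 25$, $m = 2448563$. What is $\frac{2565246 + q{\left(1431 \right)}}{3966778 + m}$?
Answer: $\frac{2565596}{6415341} \approx 0.39992$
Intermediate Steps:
$q{\left(R \right)} = 350$ ($q{\left(R \right)} = 325 + 25 = 350$)
$\frac{2565246 + q{\left(1431 \right)}}{3966778 + m} = \frac{2565246 + 350}{3966778 + 2448563} = \frac{2565596}{6415341}$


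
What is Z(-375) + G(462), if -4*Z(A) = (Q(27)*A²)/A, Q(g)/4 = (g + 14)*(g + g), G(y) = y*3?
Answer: 831636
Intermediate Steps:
G(y) = 3*y
Q(g) = 8*g*(14 + g) (Q(g) = 4*((g + 14)*(g + g)) = 4*((14 + g)*(2*g)) = 4*(2*g*(14 + g)) = 8*g*(14 + g))
Z(A) = -2214*A (Z(A) = -(8*27*(14 + 27))*A²/(4*A) = -(8*27*41)*A²/(4*A) = -8856*A²/(4*A) = -2214*A)
Z(-375) + G(462) = -2214*(-375) + 3*462 = 830250 + 1386 = 831636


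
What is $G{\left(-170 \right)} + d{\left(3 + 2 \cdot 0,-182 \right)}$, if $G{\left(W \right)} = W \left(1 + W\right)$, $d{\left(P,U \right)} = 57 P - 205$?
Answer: $28696$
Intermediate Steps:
$d{\left(P,U \right)} = -205 + 57 P$
$G{\left(-170 \right)} + d{\left(3 + 2 \cdot 0,-182 \right)} = - 170 \left(1 - 170\right) - \left(205 - 57 \left(3 + 2 \cdot 0\right)\right) = \left(-170\right) \left(-169\right) - \left(205 - 57 \left(3 + 0\right)\right) = 28730 + \left(-205 + 57 \cdot 3\right) = 28730 + \left(-205 + 171\right) = 28730 - 34 = 28696$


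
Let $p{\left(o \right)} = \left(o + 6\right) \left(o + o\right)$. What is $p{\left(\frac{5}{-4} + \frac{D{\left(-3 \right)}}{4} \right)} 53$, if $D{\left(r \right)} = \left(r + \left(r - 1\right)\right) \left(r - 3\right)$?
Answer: $\frac{119621}{8} \approx 14953.0$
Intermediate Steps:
$D{\left(r \right)} = \left(-1 + 2 r\right) \left(-3 + r\right)$ ($D{\left(r \right)} = \left(r + \left(-1 + r\right)\right) \left(-3 + r\right) = \left(-1 + 2 r\right) \left(-3 + r\right)$)
$p{\left(o \right)} = 2 o \left(6 + o\right)$ ($p{\left(o \right)} = \left(6 + o\right) 2 o = 2 o \left(6 + o\right)$)
$p{\left(\frac{5}{-4} + \frac{D{\left(-3 \right)}}{4} \right)} 53 = 2 \left(\frac{5}{-4} + \frac{3 - -21 + 2 \left(-3\right)^{2}}{4}\right) \left(6 + \left(\frac{5}{-4} + \frac{3 - -21 + 2 \left(-3\right)^{2}}{4}\right)\right) 53 = 2 \left(5 \left(- \frac{1}{4}\right) + \left(3 + 21 + 2 \cdot 9\right) \frac{1}{4}\right) \left(6 + \left(5 \left(- \frac{1}{4}\right) + \left(3 + 21 + 2 \cdot 9\right) \frac{1}{4}\right)\right) 53 = 2 \left(- \frac{5}{4} + \left(3 + 21 + 18\right) \frac{1}{4}\right) \left(6 - \left(\frac{5}{4} - \left(3 + 21 + 18\right) \frac{1}{4}\right)\right) 53 = 2 \left(- \frac{5}{4} + 42 \cdot \frac{1}{4}\right) \left(6 + \left(- \frac{5}{4} + 42 \cdot \frac{1}{4}\right)\right) 53 = 2 \left(- \frac{5}{4} + \frac{21}{2}\right) \left(6 + \left(- \frac{5}{4} + \frac{21}{2}\right)\right) 53 = 2 \cdot \frac{37}{4} \left(6 + \frac{37}{4}\right) 53 = 2 \cdot \frac{37}{4} \cdot \frac{61}{4} \cdot 53 = \frac{2257}{8} \cdot 53 = \frac{119621}{8}$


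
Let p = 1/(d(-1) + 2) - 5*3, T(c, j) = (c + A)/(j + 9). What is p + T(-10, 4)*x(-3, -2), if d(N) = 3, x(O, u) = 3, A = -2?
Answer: -1142/65 ≈ -17.569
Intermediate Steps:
T(c, j) = (-2 + c)/(9 + j) (T(c, j) = (c - 2)/(j + 9) = (-2 + c)/(9 + j))
p = -74/5 (p = 1/(3 + 2) - 5*3 = 1/5 - 15 = ⅕ - 15 = -74/5 ≈ -14.800)
p + T(-10, 4)*x(-3, -2) = -74/5 + ((-2 - 10)/(9 + 4))*3 = -74/5 + (-12/13)*3 = -74/5 + ((1/13)*(-12))*3 = -74/5 - 12/13*3 = -74/5 - 36/13 = -1142/65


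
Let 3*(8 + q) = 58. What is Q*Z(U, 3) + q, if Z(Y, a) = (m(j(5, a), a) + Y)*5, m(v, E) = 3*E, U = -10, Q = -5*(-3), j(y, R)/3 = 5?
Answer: -191/3 ≈ -63.667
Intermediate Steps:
j(y, R) = 15 (j(y, R) = 3*5 = 15)
Q = 15
q = 34/3 (q = -8 + (1/3)*58 = -8 + 58/3 = 34/3 ≈ 11.333)
Z(Y, a) = 5*Y + 15*a (Z(Y, a) = (3*a + Y)*5 = (Y + 3*a)*5 = 5*Y + 15*a)
Q*Z(U, 3) + q = 15*(5*(-10) + 15*3) + 34/3 = 15*(-50 + 45) + 34/3 = 15*(-5) + 34/3 = -75 + 34/3 = -191/3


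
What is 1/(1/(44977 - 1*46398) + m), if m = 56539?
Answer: 1421/80341918 ≈ 1.7687e-5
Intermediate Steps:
1/(1/(44977 - 1*46398) + m) = 1/(1/(44977 - 1*46398) + 56539) = 1/(1/(44977 - 46398) + 56539) = 1/(1/(-1421) + 56539) = 1/(-1/1421 + 56539) = 1/(80341918/1421) = 1421/80341918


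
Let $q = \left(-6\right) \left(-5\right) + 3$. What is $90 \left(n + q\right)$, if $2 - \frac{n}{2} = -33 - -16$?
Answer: $6390$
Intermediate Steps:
$n = 38$ ($n = 4 - 2 \left(-33 - -16\right) = 4 - 2 \left(-33 + 16\right) = 4 - -34 = 4 + 34 = 38$)
$q = 33$ ($q = 30 + 3 = 33$)
$90 \left(n + q\right) = 90 \left(38 + 33\right) = 90 \cdot 71 = 6390$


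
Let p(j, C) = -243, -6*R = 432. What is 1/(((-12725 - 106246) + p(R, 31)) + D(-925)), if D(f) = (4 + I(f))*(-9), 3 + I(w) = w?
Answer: -1/110898 ≈ -9.0173e-6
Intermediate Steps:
R = -72 (R = -⅙*432 = -72)
I(w) = -3 + w
D(f) = -9 - 9*f (D(f) = (4 + (-3 + f))*(-9) = (1 + f)*(-9) = -9 - 9*f)
1/(((-12725 - 106246) + p(R, 31)) + D(-925)) = 1/(((-12725 - 106246) - 243) + (-9 - 9*(-925))) = 1/((-118971 - 243) + (-9 + 8325)) = 1/(-119214 + 8316) = 1/(-110898) = -1/110898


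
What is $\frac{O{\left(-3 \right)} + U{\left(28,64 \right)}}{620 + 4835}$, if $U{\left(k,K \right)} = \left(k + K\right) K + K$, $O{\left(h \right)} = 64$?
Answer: $\frac{6016}{5455} \approx 1.1028$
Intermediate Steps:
$U{\left(k,K \right)} = K + K \left(K + k\right)$ ($U{\left(k,K \right)} = \left(K + k\right) K + K = K \left(K + k\right) + K = K + K \left(K + k\right)$)
$\frac{O{\left(-3 \right)} + U{\left(28,64 \right)}}{620 + 4835} = \frac{64 + 64 \left(1 + 64 + 28\right)}{620 + 4835} = \frac{64 + 64 \cdot 93}{5455} = \left(64 + 5952\right) \frac{1}{5455} = 6016 \cdot \frac{1}{5455} = \frac{6016}{5455}$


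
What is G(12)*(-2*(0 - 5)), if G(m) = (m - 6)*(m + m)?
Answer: 1440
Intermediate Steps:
G(m) = 2*m*(-6 + m) (G(m) = (-6 + m)*(2*m) = 2*m*(-6 + m))
G(12)*(-2*(0 - 5)) = (2*12*(-6 + 12))*(-2*(0 - 5)) = (2*12*6)*(-2*(-5)) = 144*10 = 1440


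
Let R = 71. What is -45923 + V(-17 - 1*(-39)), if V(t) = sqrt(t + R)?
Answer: -45923 + sqrt(93) ≈ -45913.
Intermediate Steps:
V(t) = sqrt(71 + t) (V(t) = sqrt(t + 71) = sqrt(71 + t))
-45923 + V(-17 - 1*(-39)) = -45923 + sqrt(71 + (-17 - 1*(-39))) = -45923 + sqrt(71 + (-17 + 39)) = -45923 + sqrt(71 + 22) = -45923 + sqrt(93)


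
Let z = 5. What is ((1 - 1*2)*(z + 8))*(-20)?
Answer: 260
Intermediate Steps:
((1 - 1*2)*(z + 8))*(-20) = ((1 - 1*2)*(5 + 8))*(-20) = ((1 - 2)*13)*(-20) = -1*13*(-20) = -13*(-20) = 260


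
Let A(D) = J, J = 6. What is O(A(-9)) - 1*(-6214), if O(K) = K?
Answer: 6220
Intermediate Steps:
A(D) = 6
O(A(-9)) - 1*(-6214) = 6 - 1*(-6214) = 6 + 6214 = 6220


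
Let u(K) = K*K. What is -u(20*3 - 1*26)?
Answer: -1156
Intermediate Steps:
u(K) = K²
-u(20*3 - 1*26) = -(20*3 - 1*26)² = -(60 - 26)² = -1*34² = -1*1156 = -1156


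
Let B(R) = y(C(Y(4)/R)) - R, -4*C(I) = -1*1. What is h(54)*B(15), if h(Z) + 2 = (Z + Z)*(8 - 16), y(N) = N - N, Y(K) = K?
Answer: 12990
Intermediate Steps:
C(I) = ¼ (C(I) = -(-1)/4 = -¼*(-1) = ¼)
y(N) = 0
B(R) = -R (B(R) = 0 - R = -R)
h(Z) = -2 - 16*Z (h(Z) = -2 + (Z + Z)*(8 - 16) = -2 + (2*Z)*(-8) = -2 - 16*Z)
h(54)*B(15) = (-2 - 16*54)*(-1*15) = (-2 - 864)*(-15) = -866*(-15) = 12990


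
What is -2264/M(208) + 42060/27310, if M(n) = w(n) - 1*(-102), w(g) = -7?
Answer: -5783414/259445 ≈ -22.291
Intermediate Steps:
M(n) = 95 (M(n) = -7 - 1*(-102) = -7 + 102 = 95)
-2264/M(208) + 42060/27310 = -2264/95 + 42060/27310 = -2264*1/95 + 42060*(1/27310) = -2264/95 + 4206/2731 = -5783414/259445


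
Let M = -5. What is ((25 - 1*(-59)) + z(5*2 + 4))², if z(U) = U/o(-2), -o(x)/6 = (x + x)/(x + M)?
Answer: 919681/144 ≈ 6386.7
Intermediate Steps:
o(x) = -12*x/(-5 + x) (o(x) = -6*(x + x)/(x - 5) = -6*2*x/(-5 + x) = -12*x/(-5 + x))
z(U) = -7*U/24 (z(U) = U/((-12*(-2)/(-5 - 2))) = U/((-12*(-2)/(-7))) = U/((-12*(-2)*(-⅐))) = U/(-24/7) = U*(-7/24) = -7*U/24)
((25 - 1*(-59)) + z(5*2 + 4))² = ((25 - 1*(-59)) - 7*(5*2 + 4)/24)² = ((25 + 59) - 7*(10 + 4)/24)² = (84 - 7/24*14)² = (84 - 49/12)² = (959/12)² = 919681/144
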